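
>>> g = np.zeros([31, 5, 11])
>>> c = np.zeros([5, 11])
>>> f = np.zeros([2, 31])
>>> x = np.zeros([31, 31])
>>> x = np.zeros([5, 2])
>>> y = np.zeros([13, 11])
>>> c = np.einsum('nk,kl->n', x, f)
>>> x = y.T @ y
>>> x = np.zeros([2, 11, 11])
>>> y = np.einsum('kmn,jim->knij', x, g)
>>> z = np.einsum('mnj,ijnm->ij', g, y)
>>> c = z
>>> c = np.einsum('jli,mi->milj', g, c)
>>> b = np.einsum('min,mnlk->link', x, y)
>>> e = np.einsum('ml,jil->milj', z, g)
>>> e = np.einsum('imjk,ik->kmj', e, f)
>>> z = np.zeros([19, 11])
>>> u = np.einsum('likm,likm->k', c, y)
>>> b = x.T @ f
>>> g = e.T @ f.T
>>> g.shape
(11, 5, 2)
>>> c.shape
(2, 11, 5, 31)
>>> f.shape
(2, 31)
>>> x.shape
(2, 11, 11)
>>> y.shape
(2, 11, 5, 31)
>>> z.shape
(19, 11)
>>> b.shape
(11, 11, 31)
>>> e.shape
(31, 5, 11)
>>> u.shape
(5,)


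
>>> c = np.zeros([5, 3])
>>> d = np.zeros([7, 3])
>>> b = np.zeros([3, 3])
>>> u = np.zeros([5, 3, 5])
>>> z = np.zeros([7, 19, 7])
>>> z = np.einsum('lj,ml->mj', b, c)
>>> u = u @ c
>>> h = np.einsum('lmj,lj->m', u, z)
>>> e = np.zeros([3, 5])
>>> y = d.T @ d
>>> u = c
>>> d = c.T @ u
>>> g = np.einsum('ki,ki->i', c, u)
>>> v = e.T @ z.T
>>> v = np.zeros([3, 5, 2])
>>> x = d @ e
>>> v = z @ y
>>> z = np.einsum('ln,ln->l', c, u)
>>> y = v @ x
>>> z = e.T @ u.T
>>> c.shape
(5, 3)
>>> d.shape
(3, 3)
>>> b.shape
(3, 3)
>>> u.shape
(5, 3)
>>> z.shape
(5, 5)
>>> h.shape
(3,)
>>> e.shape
(3, 5)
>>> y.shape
(5, 5)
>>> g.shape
(3,)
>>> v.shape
(5, 3)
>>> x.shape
(3, 5)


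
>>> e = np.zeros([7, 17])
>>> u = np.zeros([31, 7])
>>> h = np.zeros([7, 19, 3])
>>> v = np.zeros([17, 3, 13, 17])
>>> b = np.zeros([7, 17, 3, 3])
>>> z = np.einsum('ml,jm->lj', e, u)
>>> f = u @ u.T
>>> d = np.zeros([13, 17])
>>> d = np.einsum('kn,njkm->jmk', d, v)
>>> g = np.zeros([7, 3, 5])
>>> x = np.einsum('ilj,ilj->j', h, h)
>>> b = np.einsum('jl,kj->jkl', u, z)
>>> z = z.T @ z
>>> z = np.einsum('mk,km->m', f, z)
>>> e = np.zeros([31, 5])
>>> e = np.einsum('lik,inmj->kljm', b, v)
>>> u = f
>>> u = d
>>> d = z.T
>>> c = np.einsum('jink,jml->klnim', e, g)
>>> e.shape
(7, 31, 17, 13)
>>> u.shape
(3, 17, 13)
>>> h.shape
(7, 19, 3)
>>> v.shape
(17, 3, 13, 17)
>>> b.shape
(31, 17, 7)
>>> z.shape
(31,)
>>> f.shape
(31, 31)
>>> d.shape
(31,)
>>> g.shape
(7, 3, 5)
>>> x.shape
(3,)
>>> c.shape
(13, 5, 17, 31, 3)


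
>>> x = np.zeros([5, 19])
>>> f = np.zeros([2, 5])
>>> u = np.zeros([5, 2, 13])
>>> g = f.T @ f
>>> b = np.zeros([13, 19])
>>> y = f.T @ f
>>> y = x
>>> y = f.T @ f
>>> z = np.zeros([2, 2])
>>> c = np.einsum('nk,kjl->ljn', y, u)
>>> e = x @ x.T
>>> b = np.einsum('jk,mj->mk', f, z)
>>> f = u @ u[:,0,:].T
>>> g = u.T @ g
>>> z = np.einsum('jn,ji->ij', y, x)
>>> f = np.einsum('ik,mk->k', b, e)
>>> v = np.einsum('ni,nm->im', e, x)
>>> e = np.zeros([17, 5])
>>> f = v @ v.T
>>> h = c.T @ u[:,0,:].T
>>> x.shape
(5, 19)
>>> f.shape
(5, 5)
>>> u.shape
(5, 2, 13)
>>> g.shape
(13, 2, 5)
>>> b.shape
(2, 5)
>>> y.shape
(5, 5)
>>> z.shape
(19, 5)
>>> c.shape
(13, 2, 5)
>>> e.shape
(17, 5)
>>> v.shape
(5, 19)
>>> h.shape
(5, 2, 5)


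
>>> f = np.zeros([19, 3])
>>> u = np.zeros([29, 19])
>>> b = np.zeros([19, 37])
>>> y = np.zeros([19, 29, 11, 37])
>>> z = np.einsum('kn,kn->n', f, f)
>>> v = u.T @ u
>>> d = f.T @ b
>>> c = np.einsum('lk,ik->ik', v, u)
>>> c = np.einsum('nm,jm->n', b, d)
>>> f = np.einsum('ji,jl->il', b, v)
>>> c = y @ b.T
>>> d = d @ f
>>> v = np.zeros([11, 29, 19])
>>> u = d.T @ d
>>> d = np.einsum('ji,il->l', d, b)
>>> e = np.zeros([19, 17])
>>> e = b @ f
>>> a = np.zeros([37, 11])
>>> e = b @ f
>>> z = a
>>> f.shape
(37, 19)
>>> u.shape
(19, 19)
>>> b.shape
(19, 37)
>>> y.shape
(19, 29, 11, 37)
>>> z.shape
(37, 11)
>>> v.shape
(11, 29, 19)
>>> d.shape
(37,)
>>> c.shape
(19, 29, 11, 19)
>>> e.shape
(19, 19)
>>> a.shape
(37, 11)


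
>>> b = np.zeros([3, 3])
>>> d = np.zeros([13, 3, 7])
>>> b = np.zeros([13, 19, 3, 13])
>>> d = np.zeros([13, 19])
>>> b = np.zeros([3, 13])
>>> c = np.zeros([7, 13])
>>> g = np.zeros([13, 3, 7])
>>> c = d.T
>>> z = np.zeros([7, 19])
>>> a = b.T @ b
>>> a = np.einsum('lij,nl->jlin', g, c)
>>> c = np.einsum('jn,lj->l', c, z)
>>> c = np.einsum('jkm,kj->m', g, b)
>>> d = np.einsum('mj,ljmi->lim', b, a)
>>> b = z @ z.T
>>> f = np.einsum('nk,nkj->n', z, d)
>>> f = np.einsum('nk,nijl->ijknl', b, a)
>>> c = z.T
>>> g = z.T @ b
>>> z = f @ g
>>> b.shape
(7, 7)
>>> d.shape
(7, 19, 3)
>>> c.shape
(19, 7)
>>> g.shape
(19, 7)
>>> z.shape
(13, 3, 7, 7, 7)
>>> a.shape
(7, 13, 3, 19)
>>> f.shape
(13, 3, 7, 7, 19)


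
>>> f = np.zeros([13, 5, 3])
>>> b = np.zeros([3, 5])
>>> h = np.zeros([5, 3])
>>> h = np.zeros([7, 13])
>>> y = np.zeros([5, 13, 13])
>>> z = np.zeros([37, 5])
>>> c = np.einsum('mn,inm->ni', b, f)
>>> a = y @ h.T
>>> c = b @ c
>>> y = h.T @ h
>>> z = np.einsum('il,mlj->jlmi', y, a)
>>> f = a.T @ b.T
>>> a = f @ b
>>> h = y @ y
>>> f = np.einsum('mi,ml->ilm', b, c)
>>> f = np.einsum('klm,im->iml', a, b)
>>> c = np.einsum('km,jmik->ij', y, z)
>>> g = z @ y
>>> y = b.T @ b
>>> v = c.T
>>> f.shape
(3, 5, 13)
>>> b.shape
(3, 5)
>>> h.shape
(13, 13)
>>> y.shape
(5, 5)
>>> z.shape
(7, 13, 5, 13)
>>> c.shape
(5, 7)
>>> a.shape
(7, 13, 5)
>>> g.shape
(7, 13, 5, 13)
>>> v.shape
(7, 5)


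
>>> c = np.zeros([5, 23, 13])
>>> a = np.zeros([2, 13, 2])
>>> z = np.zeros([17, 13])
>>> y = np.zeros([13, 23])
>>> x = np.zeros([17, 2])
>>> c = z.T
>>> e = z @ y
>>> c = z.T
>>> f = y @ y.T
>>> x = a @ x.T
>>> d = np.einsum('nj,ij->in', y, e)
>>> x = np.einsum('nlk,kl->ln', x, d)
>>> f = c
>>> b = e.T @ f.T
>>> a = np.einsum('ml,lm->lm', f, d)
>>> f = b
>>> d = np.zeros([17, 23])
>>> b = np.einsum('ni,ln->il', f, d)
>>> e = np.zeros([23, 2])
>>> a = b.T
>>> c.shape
(13, 17)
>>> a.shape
(17, 13)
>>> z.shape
(17, 13)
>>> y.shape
(13, 23)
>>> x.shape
(13, 2)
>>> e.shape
(23, 2)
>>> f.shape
(23, 13)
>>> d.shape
(17, 23)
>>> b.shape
(13, 17)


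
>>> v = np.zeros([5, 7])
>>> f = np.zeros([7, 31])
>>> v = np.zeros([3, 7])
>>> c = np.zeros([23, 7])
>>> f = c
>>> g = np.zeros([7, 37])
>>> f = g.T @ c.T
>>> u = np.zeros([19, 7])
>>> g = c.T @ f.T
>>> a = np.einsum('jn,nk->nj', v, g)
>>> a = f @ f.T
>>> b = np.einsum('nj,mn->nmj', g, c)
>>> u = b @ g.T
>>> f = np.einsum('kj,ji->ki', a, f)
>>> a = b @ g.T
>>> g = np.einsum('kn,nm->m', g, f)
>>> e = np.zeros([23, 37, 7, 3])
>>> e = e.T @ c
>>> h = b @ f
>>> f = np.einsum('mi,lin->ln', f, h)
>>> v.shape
(3, 7)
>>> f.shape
(7, 23)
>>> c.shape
(23, 7)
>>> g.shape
(23,)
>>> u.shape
(7, 23, 7)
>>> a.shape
(7, 23, 7)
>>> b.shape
(7, 23, 37)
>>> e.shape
(3, 7, 37, 7)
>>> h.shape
(7, 23, 23)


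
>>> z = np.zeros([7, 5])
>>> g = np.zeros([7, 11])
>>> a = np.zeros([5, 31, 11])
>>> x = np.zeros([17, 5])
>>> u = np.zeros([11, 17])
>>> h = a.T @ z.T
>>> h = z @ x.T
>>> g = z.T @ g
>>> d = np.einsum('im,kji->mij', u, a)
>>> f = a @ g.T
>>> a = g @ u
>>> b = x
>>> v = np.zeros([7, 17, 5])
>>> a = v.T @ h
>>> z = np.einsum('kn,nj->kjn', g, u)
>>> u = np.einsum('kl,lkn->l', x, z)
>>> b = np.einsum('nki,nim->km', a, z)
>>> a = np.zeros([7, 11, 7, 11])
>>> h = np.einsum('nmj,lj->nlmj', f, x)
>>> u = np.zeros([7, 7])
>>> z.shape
(5, 17, 11)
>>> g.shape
(5, 11)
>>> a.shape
(7, 11, 7, 11)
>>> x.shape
(17, 5)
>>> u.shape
(7, 7)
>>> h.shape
(5, 17, 31, 5)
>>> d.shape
(17, 11, 31)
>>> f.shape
(5, 31, 5)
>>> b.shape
(17, 11)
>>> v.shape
(7, 17, 5)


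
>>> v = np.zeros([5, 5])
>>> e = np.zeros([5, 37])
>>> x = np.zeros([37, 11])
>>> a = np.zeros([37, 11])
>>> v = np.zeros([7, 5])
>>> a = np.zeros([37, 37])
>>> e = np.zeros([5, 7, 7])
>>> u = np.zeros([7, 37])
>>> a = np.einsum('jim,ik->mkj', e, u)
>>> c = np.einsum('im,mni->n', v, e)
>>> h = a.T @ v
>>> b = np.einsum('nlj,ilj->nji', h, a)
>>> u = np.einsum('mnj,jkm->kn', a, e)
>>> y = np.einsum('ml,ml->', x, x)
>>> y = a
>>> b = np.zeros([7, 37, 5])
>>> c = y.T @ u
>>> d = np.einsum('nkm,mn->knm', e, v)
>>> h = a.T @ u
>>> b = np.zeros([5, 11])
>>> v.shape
(7, 5)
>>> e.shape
(5, 7, 7)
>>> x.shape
(37, 11)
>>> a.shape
(7, 37, 5)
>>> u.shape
(7, 37)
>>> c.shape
(5, 37, 37)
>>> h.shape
(5, 37, 37)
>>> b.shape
(5, 11)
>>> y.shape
(7, 37, 5)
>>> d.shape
(7, 5, 7)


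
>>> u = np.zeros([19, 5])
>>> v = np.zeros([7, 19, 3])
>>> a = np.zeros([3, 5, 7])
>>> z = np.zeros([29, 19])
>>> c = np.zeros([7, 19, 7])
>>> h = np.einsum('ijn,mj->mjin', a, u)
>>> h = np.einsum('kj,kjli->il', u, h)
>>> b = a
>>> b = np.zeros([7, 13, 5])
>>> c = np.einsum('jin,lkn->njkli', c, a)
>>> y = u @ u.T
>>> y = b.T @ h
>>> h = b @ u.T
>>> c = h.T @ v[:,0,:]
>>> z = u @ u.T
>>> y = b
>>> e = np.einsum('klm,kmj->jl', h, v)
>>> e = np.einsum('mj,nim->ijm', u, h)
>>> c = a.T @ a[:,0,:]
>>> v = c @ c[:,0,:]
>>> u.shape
(19, 5)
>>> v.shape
(7, 5, 7)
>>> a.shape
(3, 5, 7)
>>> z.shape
(19, 19)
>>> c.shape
(7, 5, 7)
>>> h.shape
(7, 13, 19)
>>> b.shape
(7, 13, 5)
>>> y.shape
(7, 13, 5)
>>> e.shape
(13, 5, 19)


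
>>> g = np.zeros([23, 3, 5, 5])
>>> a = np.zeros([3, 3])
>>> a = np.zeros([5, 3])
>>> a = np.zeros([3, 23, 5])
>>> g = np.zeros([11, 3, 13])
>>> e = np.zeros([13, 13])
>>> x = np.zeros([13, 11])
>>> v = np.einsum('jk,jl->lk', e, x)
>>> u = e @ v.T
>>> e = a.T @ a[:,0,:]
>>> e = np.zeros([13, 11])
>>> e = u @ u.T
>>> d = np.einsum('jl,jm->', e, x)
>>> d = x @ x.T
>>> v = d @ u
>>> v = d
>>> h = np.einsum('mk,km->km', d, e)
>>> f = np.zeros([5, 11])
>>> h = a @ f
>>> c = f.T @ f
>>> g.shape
(11, 3, 13)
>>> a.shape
(3, 23, 5)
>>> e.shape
(13, 13)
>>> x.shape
(13, 11)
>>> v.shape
(13, 13)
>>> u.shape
(13, 11)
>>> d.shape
(13, 13)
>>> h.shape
(3, 23, 11)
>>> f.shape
(5, 11)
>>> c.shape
(11, 11)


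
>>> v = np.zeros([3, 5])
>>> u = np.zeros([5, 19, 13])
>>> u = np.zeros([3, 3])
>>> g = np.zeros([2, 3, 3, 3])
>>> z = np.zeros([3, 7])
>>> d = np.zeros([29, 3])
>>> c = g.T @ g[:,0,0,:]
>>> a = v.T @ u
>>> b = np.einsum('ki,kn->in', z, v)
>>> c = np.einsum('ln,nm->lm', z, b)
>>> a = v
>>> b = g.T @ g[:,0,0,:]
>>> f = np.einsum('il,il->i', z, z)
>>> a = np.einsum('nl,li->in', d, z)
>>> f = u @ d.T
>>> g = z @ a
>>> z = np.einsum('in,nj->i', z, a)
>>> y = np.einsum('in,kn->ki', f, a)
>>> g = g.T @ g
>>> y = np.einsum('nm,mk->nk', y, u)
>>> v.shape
(3, 5)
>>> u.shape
(3, 3)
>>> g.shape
(29, 29)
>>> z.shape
(3,)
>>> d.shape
(29, 3)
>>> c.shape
(3, 5)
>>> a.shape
(7, 29)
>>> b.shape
(3, 3, 3, 3)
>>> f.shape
(3, 29)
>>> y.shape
(7, 3)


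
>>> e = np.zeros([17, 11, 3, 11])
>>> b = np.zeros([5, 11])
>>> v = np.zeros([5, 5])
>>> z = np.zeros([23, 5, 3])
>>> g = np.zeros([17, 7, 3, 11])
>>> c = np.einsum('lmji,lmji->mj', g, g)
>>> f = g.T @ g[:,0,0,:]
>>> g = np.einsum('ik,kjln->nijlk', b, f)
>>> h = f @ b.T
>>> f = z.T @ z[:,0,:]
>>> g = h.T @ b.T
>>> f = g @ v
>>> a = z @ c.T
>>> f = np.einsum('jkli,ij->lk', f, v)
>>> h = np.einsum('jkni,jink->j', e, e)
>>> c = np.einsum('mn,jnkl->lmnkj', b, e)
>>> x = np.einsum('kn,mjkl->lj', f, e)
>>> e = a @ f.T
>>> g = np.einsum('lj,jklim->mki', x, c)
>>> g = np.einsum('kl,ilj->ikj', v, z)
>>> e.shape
(23, 5, 3)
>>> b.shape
(5, 11)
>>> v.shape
(5, 5)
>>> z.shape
(23, 5, 3)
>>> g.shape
(23, 5, 3)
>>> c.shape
(11, 5, 11, 3, 17)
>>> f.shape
(3, 7)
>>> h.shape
(17,)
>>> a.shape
(23, 5, 7)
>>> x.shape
(11, 11)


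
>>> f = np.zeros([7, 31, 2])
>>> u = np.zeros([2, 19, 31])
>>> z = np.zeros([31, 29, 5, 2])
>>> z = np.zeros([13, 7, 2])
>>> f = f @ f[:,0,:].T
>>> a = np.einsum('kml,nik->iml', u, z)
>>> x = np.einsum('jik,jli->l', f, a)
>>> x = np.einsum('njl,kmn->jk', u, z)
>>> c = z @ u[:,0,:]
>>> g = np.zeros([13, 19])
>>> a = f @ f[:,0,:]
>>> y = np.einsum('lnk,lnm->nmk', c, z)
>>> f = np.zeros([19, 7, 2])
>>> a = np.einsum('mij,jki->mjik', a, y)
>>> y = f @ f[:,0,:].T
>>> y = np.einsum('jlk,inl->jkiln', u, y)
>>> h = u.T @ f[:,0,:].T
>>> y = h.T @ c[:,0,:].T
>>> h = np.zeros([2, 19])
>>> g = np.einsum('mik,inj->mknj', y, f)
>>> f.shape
(19, 7, 2)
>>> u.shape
(2, 19, 31)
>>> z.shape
(13, 7, 2)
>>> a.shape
(7, 7, 31, 2)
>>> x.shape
(19, 13)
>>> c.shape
(13, 7, 31)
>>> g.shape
(19, 13, 7, 2)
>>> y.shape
(19, 19, 13)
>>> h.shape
(2, 19)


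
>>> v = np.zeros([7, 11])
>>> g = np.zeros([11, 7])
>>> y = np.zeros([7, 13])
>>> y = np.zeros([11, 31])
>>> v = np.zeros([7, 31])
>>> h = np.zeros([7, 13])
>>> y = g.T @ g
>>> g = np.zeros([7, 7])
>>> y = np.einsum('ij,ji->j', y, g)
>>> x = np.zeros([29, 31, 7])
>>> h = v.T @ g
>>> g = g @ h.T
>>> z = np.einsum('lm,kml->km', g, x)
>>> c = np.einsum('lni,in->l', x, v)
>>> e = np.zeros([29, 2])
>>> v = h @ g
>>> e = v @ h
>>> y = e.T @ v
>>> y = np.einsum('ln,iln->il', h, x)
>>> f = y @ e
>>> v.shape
(31, 31)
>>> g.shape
(7, 31)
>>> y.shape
(29, 31)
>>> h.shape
(31, 7)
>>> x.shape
(29, 31, 7)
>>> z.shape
(29, 31)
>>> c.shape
(29,)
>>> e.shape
(31, 7)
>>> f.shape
(29, 7)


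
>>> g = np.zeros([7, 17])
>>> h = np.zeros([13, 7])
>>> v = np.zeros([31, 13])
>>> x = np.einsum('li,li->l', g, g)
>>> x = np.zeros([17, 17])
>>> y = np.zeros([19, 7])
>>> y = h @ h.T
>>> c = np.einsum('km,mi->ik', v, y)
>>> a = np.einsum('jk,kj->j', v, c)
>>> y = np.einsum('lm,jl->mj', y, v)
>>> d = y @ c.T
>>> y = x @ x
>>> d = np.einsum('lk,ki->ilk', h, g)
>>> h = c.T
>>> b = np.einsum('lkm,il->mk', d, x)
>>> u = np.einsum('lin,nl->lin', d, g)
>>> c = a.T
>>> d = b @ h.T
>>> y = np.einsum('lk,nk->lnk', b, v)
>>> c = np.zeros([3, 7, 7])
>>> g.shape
(7, 17)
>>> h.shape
(31, 13)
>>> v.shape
(31, 13)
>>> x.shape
(17, 17)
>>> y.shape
(7, 31, 13)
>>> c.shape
(3, 7, 7)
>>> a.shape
(31,)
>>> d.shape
(7, 31)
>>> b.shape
(7, 13)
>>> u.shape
(17, 13, 7)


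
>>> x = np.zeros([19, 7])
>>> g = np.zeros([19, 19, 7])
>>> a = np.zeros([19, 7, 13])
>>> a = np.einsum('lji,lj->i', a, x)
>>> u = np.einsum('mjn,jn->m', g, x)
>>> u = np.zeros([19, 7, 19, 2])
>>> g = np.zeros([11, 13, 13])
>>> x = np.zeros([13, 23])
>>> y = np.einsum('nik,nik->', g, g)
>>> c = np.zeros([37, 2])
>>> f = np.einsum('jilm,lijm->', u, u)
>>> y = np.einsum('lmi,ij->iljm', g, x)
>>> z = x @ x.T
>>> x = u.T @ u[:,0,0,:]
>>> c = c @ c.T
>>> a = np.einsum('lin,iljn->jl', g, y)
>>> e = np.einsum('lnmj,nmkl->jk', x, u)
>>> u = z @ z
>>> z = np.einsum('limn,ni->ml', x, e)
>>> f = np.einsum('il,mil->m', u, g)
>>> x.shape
(2, 19, 7, 2)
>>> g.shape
(11, 13, 13)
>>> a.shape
(23, 11)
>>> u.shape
(13, 13)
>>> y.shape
(13, 11, 23, 13)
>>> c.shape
(37, 37)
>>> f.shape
(11,)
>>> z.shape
(7, 2)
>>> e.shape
(2, 19)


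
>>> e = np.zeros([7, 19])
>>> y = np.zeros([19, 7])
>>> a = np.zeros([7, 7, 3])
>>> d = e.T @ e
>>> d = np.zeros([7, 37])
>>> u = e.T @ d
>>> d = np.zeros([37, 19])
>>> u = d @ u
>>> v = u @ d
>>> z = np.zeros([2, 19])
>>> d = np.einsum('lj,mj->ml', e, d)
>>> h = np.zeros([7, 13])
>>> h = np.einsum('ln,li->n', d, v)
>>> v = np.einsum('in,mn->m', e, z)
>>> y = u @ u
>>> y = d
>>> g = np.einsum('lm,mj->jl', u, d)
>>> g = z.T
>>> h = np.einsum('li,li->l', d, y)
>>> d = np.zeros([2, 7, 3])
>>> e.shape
(7, 19)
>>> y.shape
(37, 7)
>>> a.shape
(7, 7, 3)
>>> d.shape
(2, 7, 3)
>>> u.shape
(37, 37)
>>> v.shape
(2,)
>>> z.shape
(2, 19)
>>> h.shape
(37,)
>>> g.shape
(19, 2)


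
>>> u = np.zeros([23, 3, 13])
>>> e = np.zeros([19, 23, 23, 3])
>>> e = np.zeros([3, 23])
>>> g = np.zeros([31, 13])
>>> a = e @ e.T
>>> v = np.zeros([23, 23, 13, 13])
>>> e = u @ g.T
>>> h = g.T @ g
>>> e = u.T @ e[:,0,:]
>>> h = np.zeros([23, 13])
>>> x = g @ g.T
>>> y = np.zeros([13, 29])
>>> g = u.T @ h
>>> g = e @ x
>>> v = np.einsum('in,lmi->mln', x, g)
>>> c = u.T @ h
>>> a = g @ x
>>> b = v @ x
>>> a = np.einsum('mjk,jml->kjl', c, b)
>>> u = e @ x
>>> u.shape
(13, 3, 31)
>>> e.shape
(13, 3, 31)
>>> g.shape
(13, 3, 31)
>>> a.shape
(13, 3, 31)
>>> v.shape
(3, 13, 31)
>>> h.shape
(23, 13)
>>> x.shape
(31, 31)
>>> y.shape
(13, 29)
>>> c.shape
(13, 3, 13)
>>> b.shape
(3, 13, 31)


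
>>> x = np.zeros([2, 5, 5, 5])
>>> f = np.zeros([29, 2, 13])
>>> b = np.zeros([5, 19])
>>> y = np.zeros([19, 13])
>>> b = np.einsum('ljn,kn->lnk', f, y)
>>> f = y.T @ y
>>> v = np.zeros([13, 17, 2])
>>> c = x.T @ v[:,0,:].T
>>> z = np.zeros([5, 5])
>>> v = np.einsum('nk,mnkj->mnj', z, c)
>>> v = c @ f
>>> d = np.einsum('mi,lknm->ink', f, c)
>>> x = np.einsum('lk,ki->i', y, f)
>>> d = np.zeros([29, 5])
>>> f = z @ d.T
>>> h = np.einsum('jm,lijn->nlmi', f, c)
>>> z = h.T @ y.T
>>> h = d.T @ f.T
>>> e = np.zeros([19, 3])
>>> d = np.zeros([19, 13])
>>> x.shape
(13,)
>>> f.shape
(5, 29)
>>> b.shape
(29, 13, 19)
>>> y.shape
(19, 13)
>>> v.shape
(5, 5, 5, 13)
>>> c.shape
(5, 5, 5, 13)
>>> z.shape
(5, 29, 5, 19)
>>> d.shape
(19, 13)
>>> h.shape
(5, 5)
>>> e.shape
(19, 3)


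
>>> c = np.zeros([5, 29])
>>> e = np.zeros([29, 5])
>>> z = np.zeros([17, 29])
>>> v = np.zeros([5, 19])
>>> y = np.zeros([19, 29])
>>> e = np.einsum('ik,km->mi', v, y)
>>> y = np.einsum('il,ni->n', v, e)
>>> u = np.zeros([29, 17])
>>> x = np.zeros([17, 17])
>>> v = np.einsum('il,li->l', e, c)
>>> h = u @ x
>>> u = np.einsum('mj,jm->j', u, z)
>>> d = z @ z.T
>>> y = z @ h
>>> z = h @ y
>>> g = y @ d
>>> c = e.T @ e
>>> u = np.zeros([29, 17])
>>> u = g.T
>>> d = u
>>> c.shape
(5, 5)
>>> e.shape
(29, 5)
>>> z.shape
(29, 17)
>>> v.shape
(5,)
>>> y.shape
(17, 17)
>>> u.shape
(17, 17)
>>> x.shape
(17, 17)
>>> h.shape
(29, 17)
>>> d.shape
(17, 17)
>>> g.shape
(17, 17)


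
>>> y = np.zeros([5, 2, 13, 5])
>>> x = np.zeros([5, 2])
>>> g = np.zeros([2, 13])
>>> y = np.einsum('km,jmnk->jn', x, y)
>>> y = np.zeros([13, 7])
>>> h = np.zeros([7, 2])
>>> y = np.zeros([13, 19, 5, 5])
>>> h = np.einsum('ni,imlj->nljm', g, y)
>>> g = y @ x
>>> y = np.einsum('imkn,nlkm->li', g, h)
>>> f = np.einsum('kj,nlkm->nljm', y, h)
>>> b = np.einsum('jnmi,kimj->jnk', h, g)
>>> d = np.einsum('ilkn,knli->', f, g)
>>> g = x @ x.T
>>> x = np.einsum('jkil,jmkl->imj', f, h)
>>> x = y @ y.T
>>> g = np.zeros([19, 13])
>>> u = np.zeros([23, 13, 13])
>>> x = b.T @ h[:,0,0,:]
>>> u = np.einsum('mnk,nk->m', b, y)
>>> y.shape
(5, 13)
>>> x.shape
(13, 5, 19)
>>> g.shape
(19, 13)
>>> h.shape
(2, 5, 5, 19)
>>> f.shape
(2, 5, 13, 19)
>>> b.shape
(2, 5, 13)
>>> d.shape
()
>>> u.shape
(2,)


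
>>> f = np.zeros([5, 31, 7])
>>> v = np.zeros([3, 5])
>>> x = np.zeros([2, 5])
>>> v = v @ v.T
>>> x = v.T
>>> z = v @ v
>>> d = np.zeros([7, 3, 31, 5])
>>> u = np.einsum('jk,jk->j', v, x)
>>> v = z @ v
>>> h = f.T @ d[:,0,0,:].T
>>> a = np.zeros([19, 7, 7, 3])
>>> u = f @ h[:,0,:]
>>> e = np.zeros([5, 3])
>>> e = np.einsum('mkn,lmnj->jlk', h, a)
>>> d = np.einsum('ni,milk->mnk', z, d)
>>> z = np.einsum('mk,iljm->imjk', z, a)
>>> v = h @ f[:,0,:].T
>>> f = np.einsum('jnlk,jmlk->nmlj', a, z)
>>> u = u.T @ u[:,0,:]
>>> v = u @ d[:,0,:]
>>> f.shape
(7, 3, 7, 19)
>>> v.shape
(7, 31, 5)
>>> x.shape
(3, 3)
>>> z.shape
(19, 3, 7, 3)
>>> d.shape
(7, 3, 5)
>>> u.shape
(7, 31, 7)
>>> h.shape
(7, 31, 7)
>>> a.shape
(19, 7, 7, 3)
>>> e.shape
(3, 19, 31)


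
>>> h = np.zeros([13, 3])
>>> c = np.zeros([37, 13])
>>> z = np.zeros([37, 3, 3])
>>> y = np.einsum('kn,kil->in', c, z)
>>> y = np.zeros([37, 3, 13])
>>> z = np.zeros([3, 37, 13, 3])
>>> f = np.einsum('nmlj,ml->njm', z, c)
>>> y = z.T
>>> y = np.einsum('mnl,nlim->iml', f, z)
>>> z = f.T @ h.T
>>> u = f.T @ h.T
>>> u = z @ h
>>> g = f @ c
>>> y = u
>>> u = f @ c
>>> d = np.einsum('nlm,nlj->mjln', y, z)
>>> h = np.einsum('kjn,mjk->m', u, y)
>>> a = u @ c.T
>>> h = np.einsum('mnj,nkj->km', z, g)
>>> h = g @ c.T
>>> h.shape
(3, 3, 37)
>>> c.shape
(37, 13)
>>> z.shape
(37, 3, 13)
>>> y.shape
(37, 3, 3)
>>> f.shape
(3, 3, 37)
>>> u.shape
(3, 3, 13)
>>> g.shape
(3, 3, 13)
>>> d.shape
(3, 13, 3, 37)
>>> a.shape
(3, 3, 37)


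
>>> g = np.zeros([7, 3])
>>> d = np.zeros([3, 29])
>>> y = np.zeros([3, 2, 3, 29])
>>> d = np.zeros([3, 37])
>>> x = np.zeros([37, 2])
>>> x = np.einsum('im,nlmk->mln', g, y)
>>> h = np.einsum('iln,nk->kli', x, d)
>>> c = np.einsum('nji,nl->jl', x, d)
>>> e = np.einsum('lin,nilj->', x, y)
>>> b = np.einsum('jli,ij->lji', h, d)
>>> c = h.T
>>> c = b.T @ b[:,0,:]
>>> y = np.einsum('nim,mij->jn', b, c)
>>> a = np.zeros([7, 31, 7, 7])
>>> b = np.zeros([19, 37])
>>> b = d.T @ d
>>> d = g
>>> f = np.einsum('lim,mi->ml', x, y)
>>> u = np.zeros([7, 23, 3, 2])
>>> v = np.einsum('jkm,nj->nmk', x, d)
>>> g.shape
(7, 3)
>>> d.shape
(7, 3)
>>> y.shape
(3, 2)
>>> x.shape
(3, 2, 3)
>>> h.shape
(37, 2, 3)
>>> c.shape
(3, 37, 3)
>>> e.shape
()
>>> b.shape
(37, 37)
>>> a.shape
(7, 31, 7, 7)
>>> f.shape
(3, 3)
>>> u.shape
(7, 23, 3, 2)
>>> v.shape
(7, 3, 2)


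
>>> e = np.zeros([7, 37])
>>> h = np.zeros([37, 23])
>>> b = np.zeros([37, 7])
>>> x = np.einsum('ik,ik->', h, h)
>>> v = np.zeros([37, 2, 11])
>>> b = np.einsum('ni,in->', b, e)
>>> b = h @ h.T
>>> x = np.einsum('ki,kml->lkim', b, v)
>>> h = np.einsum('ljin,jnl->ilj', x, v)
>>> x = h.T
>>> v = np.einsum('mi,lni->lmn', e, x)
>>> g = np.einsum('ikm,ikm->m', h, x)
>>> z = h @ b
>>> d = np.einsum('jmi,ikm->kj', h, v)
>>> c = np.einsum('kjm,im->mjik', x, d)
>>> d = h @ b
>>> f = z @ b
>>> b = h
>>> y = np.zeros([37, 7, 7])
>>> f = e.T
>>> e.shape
(7, 37)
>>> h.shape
(37, 11, 37)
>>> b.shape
(37, 11, 37)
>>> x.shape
(37, 11, 37)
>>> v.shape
(37, 7, 11)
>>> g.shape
(37,)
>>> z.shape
(37, 11, 37)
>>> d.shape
(37, 11, 37)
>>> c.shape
(37, 11, 7, 37)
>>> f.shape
(37, 7)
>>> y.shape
(37, 7, 7)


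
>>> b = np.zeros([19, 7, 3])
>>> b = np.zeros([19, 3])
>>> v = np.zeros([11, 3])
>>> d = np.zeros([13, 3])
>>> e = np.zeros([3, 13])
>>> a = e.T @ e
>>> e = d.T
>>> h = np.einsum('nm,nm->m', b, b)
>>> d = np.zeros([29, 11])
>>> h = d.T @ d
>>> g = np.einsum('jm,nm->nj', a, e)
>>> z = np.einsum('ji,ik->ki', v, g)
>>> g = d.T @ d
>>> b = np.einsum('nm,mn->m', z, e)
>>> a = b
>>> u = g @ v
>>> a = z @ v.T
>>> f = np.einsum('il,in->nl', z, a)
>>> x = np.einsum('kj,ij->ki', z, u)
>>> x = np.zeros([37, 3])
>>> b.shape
(3,)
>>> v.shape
(11, 3)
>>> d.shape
(29, 11)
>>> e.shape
(3, 13)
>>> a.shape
(13, 11)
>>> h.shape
(11, 11)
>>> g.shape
(11, 11)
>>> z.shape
(13, 3)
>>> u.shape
(11, 3)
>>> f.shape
(11, 3)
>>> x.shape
(37, 3)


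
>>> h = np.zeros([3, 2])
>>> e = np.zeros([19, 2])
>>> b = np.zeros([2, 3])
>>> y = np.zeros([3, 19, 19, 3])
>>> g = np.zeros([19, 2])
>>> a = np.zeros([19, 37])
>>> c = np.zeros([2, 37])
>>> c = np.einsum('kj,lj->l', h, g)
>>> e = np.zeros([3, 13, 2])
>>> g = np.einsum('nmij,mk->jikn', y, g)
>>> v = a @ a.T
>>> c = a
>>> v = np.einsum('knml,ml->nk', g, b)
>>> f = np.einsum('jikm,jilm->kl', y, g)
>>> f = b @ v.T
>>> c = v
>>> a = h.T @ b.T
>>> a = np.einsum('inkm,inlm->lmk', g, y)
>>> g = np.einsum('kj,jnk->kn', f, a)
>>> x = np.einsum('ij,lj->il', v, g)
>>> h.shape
(3, 2)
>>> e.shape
(3, 13, 2)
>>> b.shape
(2, 3)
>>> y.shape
(3, 19, 19, 3)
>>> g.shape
(2, 3)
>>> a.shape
(19, 3, 2)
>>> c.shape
(19, 3)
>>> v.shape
(19, 3)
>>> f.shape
(2, 19)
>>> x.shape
(19, 2)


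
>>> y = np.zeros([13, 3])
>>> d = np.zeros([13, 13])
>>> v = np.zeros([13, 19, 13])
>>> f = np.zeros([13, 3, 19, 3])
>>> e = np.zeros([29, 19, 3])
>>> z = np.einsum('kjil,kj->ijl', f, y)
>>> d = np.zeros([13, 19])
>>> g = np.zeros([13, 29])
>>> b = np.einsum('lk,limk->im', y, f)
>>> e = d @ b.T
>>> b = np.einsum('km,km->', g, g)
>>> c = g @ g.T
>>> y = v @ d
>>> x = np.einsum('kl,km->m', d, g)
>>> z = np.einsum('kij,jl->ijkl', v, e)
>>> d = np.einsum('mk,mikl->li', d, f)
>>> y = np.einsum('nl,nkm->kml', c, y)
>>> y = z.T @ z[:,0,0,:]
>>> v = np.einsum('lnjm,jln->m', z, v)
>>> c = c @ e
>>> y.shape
(3, 13, 13, 3)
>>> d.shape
(3, 3)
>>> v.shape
(3,)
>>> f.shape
(13, 3, 19, 3)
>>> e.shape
(13, 3)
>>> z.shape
(19, 13, 13, 3)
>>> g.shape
(13, 29)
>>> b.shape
()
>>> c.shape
(13, 3)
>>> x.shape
(29,)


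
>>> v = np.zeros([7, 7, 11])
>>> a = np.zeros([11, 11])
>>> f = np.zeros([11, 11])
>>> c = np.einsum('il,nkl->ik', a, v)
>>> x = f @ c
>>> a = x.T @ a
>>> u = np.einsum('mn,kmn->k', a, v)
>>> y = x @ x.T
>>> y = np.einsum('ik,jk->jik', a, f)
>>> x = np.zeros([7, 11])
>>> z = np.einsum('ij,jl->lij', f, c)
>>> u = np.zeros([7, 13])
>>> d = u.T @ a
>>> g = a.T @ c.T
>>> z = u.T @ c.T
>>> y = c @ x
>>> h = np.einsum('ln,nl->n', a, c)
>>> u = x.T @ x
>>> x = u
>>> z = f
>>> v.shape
(7, 7, 11)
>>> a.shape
(7, 11)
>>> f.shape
(11, 11)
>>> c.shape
(11, 7)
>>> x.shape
(11, 11)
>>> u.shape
(11, 11)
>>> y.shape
(11, 11)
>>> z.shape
(11, 11)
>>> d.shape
(13, 11)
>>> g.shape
(11, 11)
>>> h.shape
(11,)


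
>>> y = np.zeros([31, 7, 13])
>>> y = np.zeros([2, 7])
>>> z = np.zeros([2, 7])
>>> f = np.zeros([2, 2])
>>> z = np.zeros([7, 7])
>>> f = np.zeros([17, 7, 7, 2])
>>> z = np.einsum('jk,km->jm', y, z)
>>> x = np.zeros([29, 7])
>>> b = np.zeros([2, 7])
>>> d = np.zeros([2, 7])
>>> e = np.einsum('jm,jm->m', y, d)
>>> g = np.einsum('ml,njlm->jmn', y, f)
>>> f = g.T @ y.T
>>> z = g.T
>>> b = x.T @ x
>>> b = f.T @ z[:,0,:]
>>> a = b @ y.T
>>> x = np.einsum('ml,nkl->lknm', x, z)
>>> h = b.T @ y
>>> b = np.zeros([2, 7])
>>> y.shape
(2, 7)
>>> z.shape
(17, 2, 7)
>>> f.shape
(17, 2, 2)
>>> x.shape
(7, 2, 17, 29)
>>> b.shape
(2, 7)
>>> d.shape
(2, 7)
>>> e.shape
(7,)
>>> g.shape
(7, 2, 17)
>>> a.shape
(2, 2, 2)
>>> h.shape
(7, 2, 7)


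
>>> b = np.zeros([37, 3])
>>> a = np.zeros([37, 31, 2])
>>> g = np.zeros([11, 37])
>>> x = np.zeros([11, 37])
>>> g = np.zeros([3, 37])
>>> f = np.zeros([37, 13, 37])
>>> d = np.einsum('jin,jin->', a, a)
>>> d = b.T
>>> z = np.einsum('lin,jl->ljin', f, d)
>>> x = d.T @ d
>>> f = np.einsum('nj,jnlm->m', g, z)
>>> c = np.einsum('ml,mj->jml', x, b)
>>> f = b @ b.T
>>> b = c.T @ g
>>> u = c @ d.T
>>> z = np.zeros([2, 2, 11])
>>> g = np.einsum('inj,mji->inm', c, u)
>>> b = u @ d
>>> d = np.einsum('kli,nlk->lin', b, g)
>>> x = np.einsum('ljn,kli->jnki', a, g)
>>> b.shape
(3, 37, 37)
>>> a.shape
(37, 31, 2)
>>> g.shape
(3, 37, 3)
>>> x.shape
(31, 2, 3, 3)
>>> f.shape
(37, 37)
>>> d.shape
(37, 37, 3)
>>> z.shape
(2, 2, 11)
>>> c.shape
(3, 37, 37)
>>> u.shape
(3, 37, 3)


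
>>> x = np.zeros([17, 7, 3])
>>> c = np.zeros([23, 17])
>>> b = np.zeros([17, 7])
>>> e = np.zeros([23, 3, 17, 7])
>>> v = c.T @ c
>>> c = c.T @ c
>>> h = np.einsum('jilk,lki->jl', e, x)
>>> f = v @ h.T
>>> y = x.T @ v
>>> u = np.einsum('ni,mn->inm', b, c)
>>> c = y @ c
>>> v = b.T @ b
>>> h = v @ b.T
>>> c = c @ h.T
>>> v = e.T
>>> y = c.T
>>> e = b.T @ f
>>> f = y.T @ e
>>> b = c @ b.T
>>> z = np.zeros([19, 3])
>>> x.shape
(17, 7, 3)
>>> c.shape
(3, 7, 7)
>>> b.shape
(3, 7, 17)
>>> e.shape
(7, 23)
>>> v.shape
(7, 17, 3, 23)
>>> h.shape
(7, 17)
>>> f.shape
(3, 7, 23)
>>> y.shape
(7, 7, 3)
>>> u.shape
(7, 17, 17)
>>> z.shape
(19, 3)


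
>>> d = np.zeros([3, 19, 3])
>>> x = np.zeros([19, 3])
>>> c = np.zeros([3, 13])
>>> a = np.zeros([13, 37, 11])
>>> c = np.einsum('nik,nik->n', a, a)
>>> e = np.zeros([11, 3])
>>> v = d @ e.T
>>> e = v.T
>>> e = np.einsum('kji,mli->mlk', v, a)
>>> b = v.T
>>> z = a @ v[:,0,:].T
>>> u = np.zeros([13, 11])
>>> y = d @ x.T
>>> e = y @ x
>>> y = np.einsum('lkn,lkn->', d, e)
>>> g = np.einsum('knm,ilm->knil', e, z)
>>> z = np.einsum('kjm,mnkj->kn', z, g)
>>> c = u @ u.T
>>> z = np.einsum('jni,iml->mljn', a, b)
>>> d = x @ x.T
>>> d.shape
(19, 19)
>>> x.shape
(19, 3)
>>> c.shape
(13, 13)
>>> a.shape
(13, 37, 11)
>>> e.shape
(3, 19, 3)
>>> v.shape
(3, 19, 11)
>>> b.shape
(11, 19, 3)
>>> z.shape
(19, 3, 13, 37)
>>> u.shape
(13, 11)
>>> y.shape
()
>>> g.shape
(3, 19, 13, 37)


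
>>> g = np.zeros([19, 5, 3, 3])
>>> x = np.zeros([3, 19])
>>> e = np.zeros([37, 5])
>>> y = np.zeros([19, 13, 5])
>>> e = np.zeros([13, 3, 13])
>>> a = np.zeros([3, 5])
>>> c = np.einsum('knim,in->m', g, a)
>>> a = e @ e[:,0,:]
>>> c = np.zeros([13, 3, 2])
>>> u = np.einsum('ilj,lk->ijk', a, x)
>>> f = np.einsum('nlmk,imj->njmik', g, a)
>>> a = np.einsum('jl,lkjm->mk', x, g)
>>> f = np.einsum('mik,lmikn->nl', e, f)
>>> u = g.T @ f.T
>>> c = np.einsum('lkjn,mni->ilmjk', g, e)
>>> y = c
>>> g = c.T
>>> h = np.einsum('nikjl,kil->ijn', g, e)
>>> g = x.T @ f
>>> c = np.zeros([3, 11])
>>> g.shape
(19, 19)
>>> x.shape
(3, 19)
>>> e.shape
(13, 3, 13)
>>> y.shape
(13, 19, 13, 3, 5)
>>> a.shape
(3, 5)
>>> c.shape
(3, 11)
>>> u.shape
(3, 3, 5, 3)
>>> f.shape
(3, 19)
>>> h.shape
(3, 19, 5)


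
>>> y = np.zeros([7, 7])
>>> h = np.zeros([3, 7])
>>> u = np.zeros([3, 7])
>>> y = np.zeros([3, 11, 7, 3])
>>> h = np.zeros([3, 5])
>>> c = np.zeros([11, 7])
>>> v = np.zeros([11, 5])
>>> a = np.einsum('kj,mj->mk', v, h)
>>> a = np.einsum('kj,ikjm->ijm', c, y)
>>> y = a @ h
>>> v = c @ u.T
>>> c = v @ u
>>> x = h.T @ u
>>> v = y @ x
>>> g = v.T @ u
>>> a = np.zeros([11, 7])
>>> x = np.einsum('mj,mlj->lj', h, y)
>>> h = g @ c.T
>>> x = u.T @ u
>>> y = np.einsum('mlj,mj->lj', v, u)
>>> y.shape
(7, 7)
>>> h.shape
(7, 7, 11)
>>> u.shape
(3, 7)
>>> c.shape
(11, 7)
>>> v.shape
(3, 7, 7)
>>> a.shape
(11, 7)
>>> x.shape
(7, 7)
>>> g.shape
(7, 7, 7)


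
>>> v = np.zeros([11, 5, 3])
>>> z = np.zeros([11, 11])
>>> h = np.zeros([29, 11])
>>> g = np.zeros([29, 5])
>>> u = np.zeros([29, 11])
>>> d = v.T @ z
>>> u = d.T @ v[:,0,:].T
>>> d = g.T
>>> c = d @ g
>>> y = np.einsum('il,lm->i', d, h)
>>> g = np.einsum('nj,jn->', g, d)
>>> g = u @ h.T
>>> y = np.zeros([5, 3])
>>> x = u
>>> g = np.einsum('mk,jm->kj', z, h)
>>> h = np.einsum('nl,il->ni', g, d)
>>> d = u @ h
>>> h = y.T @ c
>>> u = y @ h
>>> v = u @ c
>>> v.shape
(5, 5)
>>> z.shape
(11, 11)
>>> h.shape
(3, 5)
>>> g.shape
(11, 29)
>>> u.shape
(5, 5)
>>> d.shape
(11, 5, 5)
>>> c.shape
(5, 5)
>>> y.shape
(5, 3)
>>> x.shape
(11, 5, 11)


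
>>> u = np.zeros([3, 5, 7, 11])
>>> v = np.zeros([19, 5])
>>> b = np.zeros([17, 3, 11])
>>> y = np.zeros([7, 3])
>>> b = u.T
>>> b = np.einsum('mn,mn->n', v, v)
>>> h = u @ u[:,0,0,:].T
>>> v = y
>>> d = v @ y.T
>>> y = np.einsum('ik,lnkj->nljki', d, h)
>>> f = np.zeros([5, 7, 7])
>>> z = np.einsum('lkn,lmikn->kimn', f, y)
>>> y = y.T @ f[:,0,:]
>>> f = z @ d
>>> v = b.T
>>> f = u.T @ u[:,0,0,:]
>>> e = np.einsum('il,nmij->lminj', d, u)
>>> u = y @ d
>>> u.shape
(7, 7, 3, 3, 7)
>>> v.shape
(5,)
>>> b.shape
(5,)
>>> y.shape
(7, 7, 3, 3, 7)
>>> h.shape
(3, 5, 7, 3)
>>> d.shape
(7, 7)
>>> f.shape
(11, 7, 5, 11)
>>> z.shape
(7, 3, 3, 7)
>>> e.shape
(7, 5, 7, 3, 11)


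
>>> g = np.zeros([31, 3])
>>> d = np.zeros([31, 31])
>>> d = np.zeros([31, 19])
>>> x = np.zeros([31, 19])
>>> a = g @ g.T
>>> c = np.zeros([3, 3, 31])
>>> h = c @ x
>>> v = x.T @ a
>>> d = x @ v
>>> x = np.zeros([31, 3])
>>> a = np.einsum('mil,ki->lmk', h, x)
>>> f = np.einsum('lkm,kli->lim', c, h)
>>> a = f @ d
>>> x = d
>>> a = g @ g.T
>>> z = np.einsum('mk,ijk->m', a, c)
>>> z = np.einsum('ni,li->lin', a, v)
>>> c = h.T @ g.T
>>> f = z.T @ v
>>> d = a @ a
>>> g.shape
(31, 3)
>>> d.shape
(31, 31)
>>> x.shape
(31, 31)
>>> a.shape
(31, 31)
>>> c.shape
(19, 3, 31)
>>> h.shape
(3, 3, 19)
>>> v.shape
(19, 31)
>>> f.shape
(31, 31, 31)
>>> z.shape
(19, 31, 31)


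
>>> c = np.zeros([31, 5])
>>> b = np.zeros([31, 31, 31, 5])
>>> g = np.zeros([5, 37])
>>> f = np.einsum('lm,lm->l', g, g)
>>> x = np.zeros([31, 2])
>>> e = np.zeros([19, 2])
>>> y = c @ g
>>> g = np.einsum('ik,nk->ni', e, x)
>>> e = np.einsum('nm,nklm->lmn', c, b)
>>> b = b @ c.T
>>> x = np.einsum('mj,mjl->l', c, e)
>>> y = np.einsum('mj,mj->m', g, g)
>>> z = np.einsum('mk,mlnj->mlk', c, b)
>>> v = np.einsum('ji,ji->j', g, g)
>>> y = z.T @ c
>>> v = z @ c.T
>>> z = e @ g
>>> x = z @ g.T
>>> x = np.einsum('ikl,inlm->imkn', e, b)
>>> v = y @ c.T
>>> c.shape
(31, 5)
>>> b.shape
(31, 31, 31, 31)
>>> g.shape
(31, 19)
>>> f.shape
(5,)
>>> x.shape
(31, 31, 5, 31)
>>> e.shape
(31, 5, 31)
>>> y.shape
(5, 31, 5)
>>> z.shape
(31, 5, 19)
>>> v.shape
(5, 31, 31)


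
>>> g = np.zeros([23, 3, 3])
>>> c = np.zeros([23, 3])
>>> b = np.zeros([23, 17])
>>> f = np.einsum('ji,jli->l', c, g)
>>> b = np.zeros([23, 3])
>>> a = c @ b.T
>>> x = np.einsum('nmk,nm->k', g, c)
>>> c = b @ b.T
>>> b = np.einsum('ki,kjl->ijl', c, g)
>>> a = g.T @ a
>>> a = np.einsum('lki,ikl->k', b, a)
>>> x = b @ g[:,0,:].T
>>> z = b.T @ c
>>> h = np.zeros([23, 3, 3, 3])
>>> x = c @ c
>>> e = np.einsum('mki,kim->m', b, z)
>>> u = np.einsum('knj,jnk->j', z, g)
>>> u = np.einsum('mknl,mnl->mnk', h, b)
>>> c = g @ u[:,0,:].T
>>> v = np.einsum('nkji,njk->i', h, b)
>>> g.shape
(23, 3, 3)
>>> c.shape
(23, 3, 23)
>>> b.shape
(23, 3, 3)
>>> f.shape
(3,)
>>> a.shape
(3,)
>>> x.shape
(23, 23)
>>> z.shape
(3, 3, 23)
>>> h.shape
(23, 3, 3, 3)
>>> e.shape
(23,)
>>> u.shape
(23, 3, 3)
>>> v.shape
(3,)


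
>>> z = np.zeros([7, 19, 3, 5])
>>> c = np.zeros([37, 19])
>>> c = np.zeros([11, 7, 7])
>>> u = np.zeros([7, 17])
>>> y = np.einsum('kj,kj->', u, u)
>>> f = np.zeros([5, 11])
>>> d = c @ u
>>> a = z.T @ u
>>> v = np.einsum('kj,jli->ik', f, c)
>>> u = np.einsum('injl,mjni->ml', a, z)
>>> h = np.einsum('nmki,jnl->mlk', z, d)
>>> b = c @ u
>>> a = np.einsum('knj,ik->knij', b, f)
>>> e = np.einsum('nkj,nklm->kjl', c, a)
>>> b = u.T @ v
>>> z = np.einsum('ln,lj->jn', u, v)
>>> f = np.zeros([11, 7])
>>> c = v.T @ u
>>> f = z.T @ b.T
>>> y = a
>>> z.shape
(5, 17)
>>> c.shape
(5, 17)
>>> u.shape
(7, 17)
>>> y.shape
(11, 7, 5, 17)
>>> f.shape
(17, 17)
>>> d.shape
(11, 7, 17)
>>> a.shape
(11, 7, 5, 17)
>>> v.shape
(7, 5)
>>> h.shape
(19, 17, 3)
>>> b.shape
(17, 5)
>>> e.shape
(7, 7, 5)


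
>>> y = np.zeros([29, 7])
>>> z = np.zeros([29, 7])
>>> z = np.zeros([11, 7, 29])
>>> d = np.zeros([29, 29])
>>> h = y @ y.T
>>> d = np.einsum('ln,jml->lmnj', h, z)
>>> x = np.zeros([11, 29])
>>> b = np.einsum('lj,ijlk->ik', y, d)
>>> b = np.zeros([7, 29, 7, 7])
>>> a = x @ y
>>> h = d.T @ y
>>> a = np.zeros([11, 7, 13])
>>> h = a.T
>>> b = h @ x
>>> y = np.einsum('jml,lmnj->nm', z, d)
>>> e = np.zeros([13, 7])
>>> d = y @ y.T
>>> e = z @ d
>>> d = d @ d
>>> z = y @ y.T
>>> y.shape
(29, 7)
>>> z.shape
(29, 29)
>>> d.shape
(29, 29)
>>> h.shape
(13, 7, 11)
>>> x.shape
(11, 29)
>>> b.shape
(13, 7, 29)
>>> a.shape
(11, 7, 13)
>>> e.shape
(11, 7, 29)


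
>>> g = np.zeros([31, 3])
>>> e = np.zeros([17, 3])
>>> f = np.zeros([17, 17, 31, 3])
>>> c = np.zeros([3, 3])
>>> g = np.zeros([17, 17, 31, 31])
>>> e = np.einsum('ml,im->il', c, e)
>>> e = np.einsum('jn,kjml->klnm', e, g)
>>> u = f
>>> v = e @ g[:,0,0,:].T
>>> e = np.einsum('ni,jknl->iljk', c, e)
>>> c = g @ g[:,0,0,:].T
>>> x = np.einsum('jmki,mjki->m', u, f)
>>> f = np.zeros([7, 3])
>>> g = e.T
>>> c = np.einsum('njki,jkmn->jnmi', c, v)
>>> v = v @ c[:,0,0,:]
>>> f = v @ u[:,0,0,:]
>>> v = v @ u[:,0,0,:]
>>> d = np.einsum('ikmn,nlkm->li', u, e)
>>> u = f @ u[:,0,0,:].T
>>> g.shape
(31, 17, 31, 3)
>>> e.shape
(3, 31, 17, 31)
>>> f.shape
(17, 31, 3, 3)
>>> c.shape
(17, 17, 3, 17)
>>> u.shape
(17, 31, 3, 17)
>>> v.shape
(17, 31, 3, 3)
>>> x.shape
(17,)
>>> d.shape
(31, 17)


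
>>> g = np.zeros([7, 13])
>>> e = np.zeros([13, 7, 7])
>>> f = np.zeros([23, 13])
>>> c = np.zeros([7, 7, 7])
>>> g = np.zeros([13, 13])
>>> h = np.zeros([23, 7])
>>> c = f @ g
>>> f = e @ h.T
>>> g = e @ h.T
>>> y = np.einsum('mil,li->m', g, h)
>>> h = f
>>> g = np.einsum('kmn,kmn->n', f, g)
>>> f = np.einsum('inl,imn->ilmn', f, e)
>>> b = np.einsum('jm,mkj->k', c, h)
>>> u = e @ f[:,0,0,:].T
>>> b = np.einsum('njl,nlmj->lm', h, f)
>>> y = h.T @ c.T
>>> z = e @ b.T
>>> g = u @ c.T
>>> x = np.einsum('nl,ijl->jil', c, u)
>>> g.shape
(13, 7, 23)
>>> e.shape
(13, 7, 7)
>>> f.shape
(13, 23, 7, 7)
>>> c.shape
(23, 13)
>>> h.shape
(13, 7, 23)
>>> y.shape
(23, 7, 23)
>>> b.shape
(23, 7)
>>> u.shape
(13, 7, 13)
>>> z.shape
(13, 7, 23)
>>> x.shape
(7, 13, 13)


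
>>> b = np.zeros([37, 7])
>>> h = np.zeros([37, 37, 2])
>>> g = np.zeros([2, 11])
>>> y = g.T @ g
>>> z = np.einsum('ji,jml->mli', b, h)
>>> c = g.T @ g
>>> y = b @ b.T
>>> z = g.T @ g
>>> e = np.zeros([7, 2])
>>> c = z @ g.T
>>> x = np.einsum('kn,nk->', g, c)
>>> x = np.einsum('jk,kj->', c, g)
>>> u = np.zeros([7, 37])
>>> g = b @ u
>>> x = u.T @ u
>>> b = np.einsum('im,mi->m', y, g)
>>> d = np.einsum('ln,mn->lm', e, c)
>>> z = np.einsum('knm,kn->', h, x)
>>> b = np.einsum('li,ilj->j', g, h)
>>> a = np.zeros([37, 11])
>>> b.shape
(2,)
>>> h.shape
(37, 37, 2)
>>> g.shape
(37, 37)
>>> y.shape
(37, 37)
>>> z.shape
()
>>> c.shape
(11, 2)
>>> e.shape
(7, 2)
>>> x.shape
(37, 37)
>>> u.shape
(7, 37)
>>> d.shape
(7, 11)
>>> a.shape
(37, 11)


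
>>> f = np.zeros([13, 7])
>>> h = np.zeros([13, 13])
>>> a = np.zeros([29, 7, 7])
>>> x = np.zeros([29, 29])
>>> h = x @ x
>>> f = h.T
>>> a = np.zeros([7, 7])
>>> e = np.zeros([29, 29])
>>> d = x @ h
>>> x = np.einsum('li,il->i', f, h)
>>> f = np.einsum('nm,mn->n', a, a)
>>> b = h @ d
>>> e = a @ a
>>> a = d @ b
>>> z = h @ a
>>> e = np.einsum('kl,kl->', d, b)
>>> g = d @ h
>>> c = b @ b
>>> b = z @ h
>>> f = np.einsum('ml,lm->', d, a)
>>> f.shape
()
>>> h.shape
(29, 29)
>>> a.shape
(29, 29)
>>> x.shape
(29,)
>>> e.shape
()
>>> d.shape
(29, 29)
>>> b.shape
(29, 29)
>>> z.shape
(29, 29)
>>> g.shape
(29, 29)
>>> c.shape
(29, 29)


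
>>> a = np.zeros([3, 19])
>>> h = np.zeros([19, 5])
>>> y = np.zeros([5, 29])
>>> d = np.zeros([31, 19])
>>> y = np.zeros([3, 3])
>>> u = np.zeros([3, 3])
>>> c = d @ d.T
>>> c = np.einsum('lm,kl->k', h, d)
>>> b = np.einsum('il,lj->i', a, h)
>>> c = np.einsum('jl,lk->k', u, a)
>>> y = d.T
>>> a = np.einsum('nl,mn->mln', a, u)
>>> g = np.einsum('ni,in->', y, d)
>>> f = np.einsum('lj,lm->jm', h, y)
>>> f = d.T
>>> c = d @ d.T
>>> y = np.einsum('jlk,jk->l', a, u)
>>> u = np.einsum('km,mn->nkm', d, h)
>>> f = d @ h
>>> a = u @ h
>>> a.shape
(5, 31, 5)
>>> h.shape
(19, 5)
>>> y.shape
(19,)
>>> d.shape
(31, 19)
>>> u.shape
(5, 31, 19)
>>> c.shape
(31, 31)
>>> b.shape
(3,)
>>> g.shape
()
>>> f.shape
(31, 5)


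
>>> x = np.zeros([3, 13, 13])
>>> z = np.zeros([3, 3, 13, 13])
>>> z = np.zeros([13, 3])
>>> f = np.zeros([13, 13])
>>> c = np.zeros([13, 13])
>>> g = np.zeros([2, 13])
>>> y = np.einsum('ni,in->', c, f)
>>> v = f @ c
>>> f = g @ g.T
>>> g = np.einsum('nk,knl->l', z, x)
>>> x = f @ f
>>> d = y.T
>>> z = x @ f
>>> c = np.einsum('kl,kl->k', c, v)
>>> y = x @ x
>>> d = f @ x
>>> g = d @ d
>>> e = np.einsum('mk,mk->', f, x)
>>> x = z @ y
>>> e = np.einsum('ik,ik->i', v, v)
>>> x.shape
(2, 2)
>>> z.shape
(2, 2)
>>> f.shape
(2, 2)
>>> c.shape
(13,)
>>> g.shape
(2, 2)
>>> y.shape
(2, 2)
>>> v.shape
(13, 13)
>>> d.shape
(2, 2)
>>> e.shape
(13,)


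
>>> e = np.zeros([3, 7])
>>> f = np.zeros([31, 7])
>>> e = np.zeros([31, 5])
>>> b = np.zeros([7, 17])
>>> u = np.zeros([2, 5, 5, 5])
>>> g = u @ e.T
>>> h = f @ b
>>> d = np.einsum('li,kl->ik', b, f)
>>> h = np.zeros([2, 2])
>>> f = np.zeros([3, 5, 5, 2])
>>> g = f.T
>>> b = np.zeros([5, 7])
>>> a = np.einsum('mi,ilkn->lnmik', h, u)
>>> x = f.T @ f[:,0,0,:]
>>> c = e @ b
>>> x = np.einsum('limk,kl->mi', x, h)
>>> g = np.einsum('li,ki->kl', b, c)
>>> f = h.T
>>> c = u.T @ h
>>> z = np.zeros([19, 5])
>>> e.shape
(31, 5)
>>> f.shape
(2, 2)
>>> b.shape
(5, 7)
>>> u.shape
(2, 5, 5, 5)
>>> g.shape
(31, 5)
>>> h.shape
(2, 2)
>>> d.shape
(17, 31)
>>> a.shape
(5, 5, 2, 2, 5)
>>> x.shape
(5, 5)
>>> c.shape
(5, 5, 5, 2)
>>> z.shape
(19, 5)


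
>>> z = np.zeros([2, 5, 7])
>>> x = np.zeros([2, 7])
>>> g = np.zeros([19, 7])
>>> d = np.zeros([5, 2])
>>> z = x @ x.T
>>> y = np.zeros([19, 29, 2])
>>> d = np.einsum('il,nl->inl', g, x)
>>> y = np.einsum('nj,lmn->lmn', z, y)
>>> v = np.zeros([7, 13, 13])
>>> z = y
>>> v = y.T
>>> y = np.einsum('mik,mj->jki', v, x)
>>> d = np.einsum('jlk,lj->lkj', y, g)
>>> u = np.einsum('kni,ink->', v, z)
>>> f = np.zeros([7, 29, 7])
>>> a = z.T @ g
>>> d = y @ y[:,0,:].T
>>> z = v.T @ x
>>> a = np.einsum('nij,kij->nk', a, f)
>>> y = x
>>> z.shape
(19, 29, 7)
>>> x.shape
(2, 7)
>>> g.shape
(19, 7)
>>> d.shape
(7, 19, 7)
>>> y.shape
(2, 7)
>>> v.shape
(2, 29, 19)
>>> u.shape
()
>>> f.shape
(7, 29, 7)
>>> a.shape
(2, 7)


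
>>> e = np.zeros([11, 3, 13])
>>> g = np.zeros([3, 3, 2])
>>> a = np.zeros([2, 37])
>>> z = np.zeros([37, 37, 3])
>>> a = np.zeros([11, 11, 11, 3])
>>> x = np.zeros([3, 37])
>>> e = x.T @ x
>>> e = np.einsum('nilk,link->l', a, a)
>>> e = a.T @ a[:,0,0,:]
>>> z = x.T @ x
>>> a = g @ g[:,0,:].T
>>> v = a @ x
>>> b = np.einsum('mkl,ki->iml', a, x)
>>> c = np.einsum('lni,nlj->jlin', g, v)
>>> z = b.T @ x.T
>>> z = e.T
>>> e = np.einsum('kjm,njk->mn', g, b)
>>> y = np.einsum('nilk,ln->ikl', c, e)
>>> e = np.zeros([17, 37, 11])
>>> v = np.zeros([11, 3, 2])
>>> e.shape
(17, 37, 11)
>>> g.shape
(3, 3, 2)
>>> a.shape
(3, 3, 3)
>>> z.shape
(3, 11, 11, 3)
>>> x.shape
(3, 37)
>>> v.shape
(11, 3, 2)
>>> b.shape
(37, 3, 3)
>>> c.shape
(37, 3, 2, 3)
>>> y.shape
(3, 3, 2)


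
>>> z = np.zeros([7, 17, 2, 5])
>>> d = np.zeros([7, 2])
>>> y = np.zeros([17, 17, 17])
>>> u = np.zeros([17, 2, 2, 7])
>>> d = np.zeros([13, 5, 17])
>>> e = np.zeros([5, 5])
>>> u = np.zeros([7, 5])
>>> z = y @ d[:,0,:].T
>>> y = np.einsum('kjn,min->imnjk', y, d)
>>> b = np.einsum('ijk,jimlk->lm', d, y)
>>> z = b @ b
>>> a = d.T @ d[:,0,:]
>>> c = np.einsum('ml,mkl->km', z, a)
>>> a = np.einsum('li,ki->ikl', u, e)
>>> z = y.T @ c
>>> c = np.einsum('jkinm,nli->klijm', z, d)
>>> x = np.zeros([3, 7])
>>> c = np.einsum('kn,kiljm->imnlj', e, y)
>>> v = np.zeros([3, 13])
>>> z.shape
(17, 17, 17, 13, 17)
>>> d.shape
(13, 5, 17)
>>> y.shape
(5, 13, 17, 17, 17)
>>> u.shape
(7, 5)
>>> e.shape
(5, 5)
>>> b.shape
(17, 17)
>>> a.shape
(5, 5, 7)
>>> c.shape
(13, 17, 5, 17, 17)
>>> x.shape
(3, 7)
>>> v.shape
(3, 13)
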